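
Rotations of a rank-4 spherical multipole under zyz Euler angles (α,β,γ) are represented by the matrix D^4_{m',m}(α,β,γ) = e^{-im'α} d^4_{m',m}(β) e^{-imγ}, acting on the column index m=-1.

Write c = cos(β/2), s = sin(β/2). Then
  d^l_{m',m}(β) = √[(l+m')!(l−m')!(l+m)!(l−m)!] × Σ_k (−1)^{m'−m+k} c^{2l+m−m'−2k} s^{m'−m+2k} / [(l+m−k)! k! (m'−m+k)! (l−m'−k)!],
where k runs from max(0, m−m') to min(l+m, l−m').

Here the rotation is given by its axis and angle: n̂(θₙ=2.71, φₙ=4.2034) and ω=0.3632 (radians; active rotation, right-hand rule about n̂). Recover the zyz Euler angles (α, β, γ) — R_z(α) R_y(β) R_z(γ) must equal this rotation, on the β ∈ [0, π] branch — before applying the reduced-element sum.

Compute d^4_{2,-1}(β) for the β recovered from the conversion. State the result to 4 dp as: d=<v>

d=-0.0060

Axis–angle → zyz. n̂ = (sinθₙcosφₙ, sinθₙsinφₙ, cosθₙ) = (-0.203844, -0.365291, -0.908301), ω = 0.3632.
R = I cosω + sinω [n̂]ₓ + (1−cosω) n̂n̂ᵀ gives
  R = [+0.937475, +0.327547, -0.117698; -0.317832, +0.943470, +0.094064; +0.141854, -0.050774, +0.988584]
β = atan2(√(R₁₃²+R₂₃²), R₃₃) = 0.151243; α = atan2(R₂₃, R₁₃) mod 2π = 2.467340; γ = atan2(R₃₂, −R₃₁) mod 2π = 3.485318
d^4_{2,-1}(β=0.1512) via the finite sum:
With c≡cos(β/2)=0.997142 and s≡sin(β/2)=0.075550, N=[720·2·6·120]^{1/2}=1018.233765
k: max(0,(-1)−(2))=0 … min(4+(-1),4−(2))=2
  k=0: (−1)^3·1018.2338/(72)·0.9971^5·0.0755^3 = -0.006012
  k=1: (−1)^4·1018.2338/(48)·0.9971^3·0.0755^5 = +0.000052
  k=2: (−1)^5·1018.2338/(240)·0.9971^1·0.0755^7 = -0.000000
d^4_{2,-1}(0.1512) = -0.006012 +0.000052 -0.000000 = -0.005960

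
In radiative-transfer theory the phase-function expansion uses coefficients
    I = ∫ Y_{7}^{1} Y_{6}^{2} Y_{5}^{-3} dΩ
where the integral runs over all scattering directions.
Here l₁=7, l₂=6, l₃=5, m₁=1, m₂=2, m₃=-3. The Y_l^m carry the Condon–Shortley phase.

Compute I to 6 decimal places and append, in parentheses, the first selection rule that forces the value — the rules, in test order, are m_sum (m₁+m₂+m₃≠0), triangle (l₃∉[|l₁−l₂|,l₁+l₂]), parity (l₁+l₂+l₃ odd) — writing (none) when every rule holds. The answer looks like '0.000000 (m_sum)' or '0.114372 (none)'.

0.025664 (none)

m-sum 0 ✓  L=18 even ✓  1≤5≤13 ✓
Π(2lᵢ+1) = 15×13×11 = 2145
triangle coeff Δ(7,6,5) = 1/174594420
Σ_t [2,6]: t=2:+1/4147200 t=3:−1/207360 t=4:+1/82944 t=5:−1/207360 t=6:+1/4147200 = 1/345600
(3j)²=420/46189 [(7 6 5; 0 0 0)], sign=-1
Σ_t [4,6]: t=4:+1/663552 t=5:−1/518400 t=6:+1/4147200 = -1/5529600
(3j)²=98/230945 [(7 6 5; 1 2 -3)], sign=-1
⇒ 4πI² = 123480/14919047
I = (+1)√(123480/14919047/(4π)) = 0.02566391
No selection rule forces the value: the integral is nonzero (none).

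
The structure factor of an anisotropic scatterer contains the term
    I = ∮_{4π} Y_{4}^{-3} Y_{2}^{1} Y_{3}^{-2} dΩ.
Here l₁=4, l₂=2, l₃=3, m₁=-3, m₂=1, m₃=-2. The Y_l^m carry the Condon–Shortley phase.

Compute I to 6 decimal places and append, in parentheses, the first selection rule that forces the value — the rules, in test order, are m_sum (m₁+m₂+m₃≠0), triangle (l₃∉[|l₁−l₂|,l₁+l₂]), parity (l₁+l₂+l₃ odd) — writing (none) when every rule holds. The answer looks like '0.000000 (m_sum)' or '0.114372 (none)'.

0.000000 (m_sum)

Σmᵢ = -4 ≠ 0, so the φ-integral vanishes; I = 0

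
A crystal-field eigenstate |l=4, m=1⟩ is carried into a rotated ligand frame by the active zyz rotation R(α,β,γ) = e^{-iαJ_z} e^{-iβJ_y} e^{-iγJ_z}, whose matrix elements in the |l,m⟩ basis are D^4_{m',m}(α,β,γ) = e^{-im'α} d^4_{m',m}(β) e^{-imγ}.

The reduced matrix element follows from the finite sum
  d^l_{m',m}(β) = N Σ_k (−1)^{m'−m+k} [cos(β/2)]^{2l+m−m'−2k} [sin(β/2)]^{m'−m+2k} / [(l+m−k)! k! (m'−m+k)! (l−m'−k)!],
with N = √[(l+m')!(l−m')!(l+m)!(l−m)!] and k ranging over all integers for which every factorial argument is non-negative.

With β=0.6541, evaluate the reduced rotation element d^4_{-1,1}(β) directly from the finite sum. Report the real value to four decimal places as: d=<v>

d^4_{-1,1}(β=0.6541) via the finite sum:
With c≡cos(β/2)=0.946994 and s≡sin(β/2)=0.321251, N=[6·120·120·6]^{1/2}=720.000000
k: max(0,(1)−(-1))=2 … min(4+(1),4−(-1))=5
  k=2: (−1)^0·720.0000/(72)·0.9470^6·0.3213^2 = +0.744341
  k=3: (−1)^1·720.0000/(24)·0.9470^4·0.3213^4 = -0.256973
  k=4: (−1)^2·720.0000/(48)·0.9470^2·0.3213^6 = +0.014786
  k=5: (−1)^3·720.0000/(720)·0.9470^0·0.3213^8 = -0.000113
d^4_{-1,1}(0.6541) = +0.744341 -0.256973 +0.014786 -0.000113 = +0.502041

d=0.5020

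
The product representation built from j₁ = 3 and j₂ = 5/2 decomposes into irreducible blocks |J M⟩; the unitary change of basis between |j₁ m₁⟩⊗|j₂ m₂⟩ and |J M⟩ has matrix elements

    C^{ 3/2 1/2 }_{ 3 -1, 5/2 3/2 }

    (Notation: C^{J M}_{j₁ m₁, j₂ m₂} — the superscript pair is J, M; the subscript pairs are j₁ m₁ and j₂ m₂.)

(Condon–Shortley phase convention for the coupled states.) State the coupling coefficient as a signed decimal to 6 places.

j₁+j₂−J=4  J+j₁−j₂=2  J−j₁+j₂=1  j₁+j₂+J+1=8
(j₁±m₁, j₂±m₂, J±M) = (2,4,4,1,2,1)
P² = 384/35
sum k=3..4:
  [3] −1/6 = -1/6
  [4] +1/48 = 1/48
S = -7/48
C² = P²·S² = 7/30 ; C = -0.483046

-0.483046  (= −√(7/30))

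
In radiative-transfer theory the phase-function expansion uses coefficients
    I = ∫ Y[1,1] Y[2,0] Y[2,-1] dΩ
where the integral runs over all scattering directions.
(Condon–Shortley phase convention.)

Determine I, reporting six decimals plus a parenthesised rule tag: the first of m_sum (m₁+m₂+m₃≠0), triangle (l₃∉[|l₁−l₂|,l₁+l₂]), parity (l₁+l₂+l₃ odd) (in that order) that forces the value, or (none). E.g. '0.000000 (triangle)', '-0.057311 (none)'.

0.000000 (parity)

l₁+l₂+l₃=5 is odd: 3j(l;000)=0 ⇒ I=0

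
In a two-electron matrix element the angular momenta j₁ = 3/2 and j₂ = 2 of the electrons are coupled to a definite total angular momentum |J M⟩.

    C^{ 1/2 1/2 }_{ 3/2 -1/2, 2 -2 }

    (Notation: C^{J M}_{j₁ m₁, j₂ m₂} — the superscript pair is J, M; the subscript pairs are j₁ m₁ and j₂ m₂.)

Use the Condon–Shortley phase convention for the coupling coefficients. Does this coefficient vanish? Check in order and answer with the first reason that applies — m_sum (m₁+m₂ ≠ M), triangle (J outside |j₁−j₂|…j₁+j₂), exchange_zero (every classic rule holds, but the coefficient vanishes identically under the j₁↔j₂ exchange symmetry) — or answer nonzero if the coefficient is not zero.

m_sum

m-sum: m₁+m₂ = -1/2+(-2) = -5/2, M = 1/2  ✗ ⇒ coefficient is 0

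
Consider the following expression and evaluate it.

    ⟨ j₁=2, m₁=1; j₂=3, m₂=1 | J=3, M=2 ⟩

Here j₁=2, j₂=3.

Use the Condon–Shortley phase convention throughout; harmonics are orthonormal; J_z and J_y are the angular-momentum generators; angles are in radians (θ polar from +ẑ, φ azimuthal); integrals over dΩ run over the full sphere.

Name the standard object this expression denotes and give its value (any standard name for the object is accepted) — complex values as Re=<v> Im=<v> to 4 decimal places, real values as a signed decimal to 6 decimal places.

This is a Clebsch–Gordan (vector-coupling) coefficient.
√[7·2!2!4!/9! · 3!1!4!2!5!1!] = √(64)
  +(−1)^0/∏(0,2,1,4,1,0)! = 1/48  (running 1/48)
  +(−1)^1/∏(1,1,0,3,2,1)! = -1/12  (running -1/16)
⟨..|..⟩ = √(64)·(-1/16) = -0.500000

Clebsch–Gordan coefficient, −√(1/4) ≈ -0.500000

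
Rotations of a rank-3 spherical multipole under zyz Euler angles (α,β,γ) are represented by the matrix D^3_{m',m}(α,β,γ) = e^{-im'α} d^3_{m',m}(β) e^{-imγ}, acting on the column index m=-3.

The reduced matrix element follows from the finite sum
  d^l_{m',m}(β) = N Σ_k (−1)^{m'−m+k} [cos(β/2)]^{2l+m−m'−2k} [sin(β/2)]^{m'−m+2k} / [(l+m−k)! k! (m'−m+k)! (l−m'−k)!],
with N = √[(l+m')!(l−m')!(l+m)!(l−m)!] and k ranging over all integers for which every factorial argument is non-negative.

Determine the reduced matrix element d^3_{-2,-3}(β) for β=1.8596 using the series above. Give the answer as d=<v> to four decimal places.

d^3_{-2,-3}(β=1.8596) via the finite sum:
c=cos(1.859600/2)=0.597994, s=sin(1.859600/2)=0.801500; N=√[1·120·1·720]=293.938769
Admissible k: 0..0 (factorial args all ≥0)
  k=0: (−1)^1·293.9388/(120)·0.5980^5·0.8015^1 = -0.150129
d^3_{-2,-3}(1.8596) = -0.150129

d=-0.1501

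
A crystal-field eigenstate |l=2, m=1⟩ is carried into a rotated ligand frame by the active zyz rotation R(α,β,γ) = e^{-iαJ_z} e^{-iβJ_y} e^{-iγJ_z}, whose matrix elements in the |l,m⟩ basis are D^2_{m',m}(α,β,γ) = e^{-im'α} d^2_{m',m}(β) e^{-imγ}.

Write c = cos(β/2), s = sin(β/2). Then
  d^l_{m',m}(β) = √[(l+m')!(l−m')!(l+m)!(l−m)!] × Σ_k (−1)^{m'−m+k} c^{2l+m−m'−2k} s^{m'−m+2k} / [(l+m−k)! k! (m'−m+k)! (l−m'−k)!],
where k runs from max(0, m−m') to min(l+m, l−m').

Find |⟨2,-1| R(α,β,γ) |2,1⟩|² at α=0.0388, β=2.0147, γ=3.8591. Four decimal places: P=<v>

Split into d^2_{-1,1}(β=2.0147) × two z-phases.
c=cos(2.014700/2)=0.534103, s=sin(2.014700/2)=0.845419; N=√[1·6·6·1]=6.000000
k∈{2,3} keeps every argument non-negative
  k=2: (−1)^0·6.0000/(2)·0.5341^2·0.8454^2 = +0.611668
  k=3: (−1)^1·6.0000/(6)·0.5341^0·0.8454^4 = -0.510845
d^2_{-1,1}(2.0147) = +0.611668 -0.510845 = +0.100823
|D^2_{-1,1}|² = |d^2_{-1,1}(β)|² = (+0.100823)² = 0.010165 (the z-rotation phases have unit modulus)

P=0.0102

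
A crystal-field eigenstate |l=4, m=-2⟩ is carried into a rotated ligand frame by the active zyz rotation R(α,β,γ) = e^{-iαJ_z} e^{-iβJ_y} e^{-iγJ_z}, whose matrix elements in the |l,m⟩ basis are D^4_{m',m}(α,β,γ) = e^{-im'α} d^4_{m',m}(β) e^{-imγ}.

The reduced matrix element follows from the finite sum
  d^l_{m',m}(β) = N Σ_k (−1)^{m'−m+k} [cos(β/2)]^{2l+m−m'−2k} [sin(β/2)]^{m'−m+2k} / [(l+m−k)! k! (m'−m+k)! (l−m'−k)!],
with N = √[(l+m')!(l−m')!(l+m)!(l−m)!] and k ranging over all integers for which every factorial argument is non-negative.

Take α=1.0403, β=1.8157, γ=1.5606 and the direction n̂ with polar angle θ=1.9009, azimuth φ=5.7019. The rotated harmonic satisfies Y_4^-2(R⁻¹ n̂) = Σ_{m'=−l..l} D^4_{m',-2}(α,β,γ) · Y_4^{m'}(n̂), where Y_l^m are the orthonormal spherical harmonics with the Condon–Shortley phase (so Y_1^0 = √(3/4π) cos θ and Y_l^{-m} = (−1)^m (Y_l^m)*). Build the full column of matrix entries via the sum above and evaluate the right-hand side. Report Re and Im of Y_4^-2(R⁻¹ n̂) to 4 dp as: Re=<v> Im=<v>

Re=-0.2569 Im=0.2099

Need the full column D^4_{m',-2} for m'=−4..4 at α=1.0403, β=1.8157, γ=1.5606.
cos(β/2)=0.615442, sin(β/2)=0.788182
d^4_{-4,-2}: single k=2 term ⇒ +0.178630;  D = +0.096632+0.150236i
d^4_{-3,-2}: k∈[1..2] ⇒ +0.098628 -0.485289 = -0.386661;  D = -0.386335+0.015882i
d^4_{-2,-2}: k∈[0..2] ⇒ +0.020582 -0.405095 +0.830512 = +0.446000;  D = +0.209667-0.393644i
d^4_{-1,-2}: k∈[0..2] ⇒ -0.111833 +0.917110 -1.002789 = -0.197513;  D = +0.103387+0.168293i
d^4_{0,-2}: k∈[0..2] ⇒ +0.320255 -1.400699 +0.861500 = -0.218943;  D = +0.218897-0.004465i
d^4_{1,-2}: k∈[0..2] ⇒ -0.611406 +1.504183 -0.493413 = +0.399364;  D = -0.194997+0.348523i
d^4_{2,-2}: k∈[0..2] ⇒ +0.830512 -1.089721 +0.148941 = -0.110268;  D = -0.055763-0.095129i
d^4_{3,-2}: k∈[0..1] ⇒ -0.795939 +0.435149 = -0.360790;  D = -0.360790-0.000108i
d^4_{4,-2}: single k=0 term ⇒ +0.480522;  D = +0.243250-0.414404i
Y_4^{m'}(θ=1.9009,φ=5.7019) and Σ D·Y over m':
  (+0.0966+0.1502i)·(-0.2427+0.2583i)  (-0.3863+0.0159i)·(+0.0591-0.3384i)  (+0.2097-0.3936i)·(-0.0314-0.0727i)  (+0.1034+0.1683i)·(+0.2746+0.1804i)  (+0.2189-0.0045i)·(+0.0248+0.0000i)  (-0.1950+0.3485i)·(-0.2746+0.1804i)  (-0.0558-0.0951i)·(-0.0314+0.0727i)  (-0.3608-0.0001i)·(-0.0591-0.3384i)  (+0.2432-0.4144i)·(-0.2427-0.2583i)
Y_4^-2(R⁻¹ n̂) = -0.256915+0.209944i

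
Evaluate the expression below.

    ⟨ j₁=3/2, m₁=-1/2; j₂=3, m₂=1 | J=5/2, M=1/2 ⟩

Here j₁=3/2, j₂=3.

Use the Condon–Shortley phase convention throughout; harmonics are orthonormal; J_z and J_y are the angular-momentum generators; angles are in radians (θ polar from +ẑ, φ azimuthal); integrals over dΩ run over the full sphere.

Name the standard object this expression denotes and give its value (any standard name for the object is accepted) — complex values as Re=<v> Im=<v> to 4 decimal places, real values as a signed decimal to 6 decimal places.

Clebsch–Gordan coefficient, −√(1/70) ≈ -0.119523

This is a Clebsch–Gordan (vector-coupling) coefficient.
j₁+j₂−J=2  J+j₁−j₂=1  J−j₁+j₂=4  j₁+j₂+J+1=8
(j₁±m₁, j₂±m₂, J±M) = (1,2,4,2,3,2)
P² = 288/35
sum k=1..2:
  [1] −1/6 = -1/6
  [2] +1/8 = 1/8
S = -1/24
C² = P²·S² = 1/70 ; C = -0.119523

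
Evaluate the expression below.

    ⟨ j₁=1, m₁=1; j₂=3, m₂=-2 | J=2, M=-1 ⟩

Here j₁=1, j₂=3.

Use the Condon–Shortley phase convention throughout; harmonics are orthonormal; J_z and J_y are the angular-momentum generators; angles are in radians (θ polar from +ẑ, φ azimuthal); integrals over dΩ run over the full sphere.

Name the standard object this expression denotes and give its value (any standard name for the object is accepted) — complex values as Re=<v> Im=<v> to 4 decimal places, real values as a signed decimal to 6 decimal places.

Clebsch–Gordan coefficient, +√(10/21) ≈ +0.690066

This is a Clebsch–Gordan (vector-coupling) coefficient.
√[5·2!0!4!/7! · 2!0!1!5!1!3!] = √(480/7)
  +(−1)^0/∏(0,2,0,1,0,3)! = 1/12  (running 1/12)
⟨..|..⟩ = √(480/7)·(1/12) = +0.690066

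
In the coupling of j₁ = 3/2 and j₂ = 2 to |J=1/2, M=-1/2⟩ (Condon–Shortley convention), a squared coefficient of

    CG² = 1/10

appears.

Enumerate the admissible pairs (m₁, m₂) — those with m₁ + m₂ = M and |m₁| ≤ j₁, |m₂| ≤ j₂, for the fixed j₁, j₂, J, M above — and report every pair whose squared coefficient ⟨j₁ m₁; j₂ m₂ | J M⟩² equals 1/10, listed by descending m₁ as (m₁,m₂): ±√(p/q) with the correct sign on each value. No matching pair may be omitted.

(-3/2,1): −√(1/10)

Admissible pairs with m₁+m₂ = M = -1/2: (-3/2,1), (-1/2,0), (1/2,-1), (3/2,-2)
  (m₁,m₂)=(3/2,-2): CG² = 2/5, CG = +√(2/5)
  (m₁,m₂)=(1/2,-1): CG² = 3/10, CG = −√(3/10)
  (m₁,m₂)=(-1/2,0): CG² = 1/5, CG = +√(1/5)
  (m₁,m₂)=(-3/2,1): CG² = 1/10, CG = −√(1/10)   ← matches the target
Pairs with CG² = 1/10: (-3/2,1): −√(1/10)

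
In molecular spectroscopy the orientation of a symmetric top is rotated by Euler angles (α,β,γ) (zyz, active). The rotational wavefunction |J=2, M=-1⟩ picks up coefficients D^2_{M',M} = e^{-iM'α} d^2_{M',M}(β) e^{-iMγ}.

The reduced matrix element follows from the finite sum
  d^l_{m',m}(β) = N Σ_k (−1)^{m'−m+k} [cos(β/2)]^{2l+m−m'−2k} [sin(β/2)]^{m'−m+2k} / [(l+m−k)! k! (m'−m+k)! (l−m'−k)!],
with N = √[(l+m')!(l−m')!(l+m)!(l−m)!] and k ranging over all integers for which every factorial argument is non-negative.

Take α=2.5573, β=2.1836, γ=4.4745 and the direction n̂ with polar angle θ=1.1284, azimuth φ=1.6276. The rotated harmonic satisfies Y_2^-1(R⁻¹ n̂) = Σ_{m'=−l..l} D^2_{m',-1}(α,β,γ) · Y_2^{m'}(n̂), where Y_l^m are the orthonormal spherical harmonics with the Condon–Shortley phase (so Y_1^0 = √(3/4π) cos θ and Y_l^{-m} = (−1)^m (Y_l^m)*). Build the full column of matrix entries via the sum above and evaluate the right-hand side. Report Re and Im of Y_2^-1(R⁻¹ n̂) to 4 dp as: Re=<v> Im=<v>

Re=0.1301 Im=0.0714

Need the full column D^2_{m',-1} for m'=−2..2 at α=2.5573, β=2.1836, γ=4.4745.
cos(β/2)=0.460889, sin(β/2)=0.887458
d^2_{-2,-1}: single k=1 term ⇒ +0.173766;  D = -0.171426-0.028425i
d^2_{-1,-1}: k∈[0..1] ⇒ +0.045122 -0.501890 = -0.456769;  D = -0.334644-0.310888i
d^2_{0,-1}: k∈[0..1] ⇒ -0.212820 +0.789069 = +0.576250;  D = -0.135794-0.560021i
d^2_{1,-1}: k∈[0..1] ⇒ +0.501890 -0.620285 = -0.118394;  D = +0.040197-0.111362i
d^2_{2,-1}: single k=0 term ⇒ -0.644272;  D = -0.516730+0.384808i
Y_2^{m'}(θ=1.1284,φ=1.6276) and Σ D·Y over m':
  (-0.1714-0.0284i)·(-0.3134+0.0358i)  (-0.3346-0.3109i)·(-0.0170-0.2984i)  (-0.1358-0.5600i)·(-0.1420+0.0000i)  (+0.0402-0.1114i)·(+0.0170-0.2984i)  (-0.5167+0.3848i)·(-0.3134-0.0358i)
Y_2^-1(R⁻¹ n̂) = +0.130115+0.071407i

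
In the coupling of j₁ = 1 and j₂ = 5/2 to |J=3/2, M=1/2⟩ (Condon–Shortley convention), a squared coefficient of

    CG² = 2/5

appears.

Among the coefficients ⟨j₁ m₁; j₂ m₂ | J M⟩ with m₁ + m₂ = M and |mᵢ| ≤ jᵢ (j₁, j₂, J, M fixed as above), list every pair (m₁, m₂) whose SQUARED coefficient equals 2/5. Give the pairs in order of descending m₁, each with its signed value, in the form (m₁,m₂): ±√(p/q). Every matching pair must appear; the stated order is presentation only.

Admissible pairs with m₁+m₂ = M = 1/2: (-1,3/2), (0,1/2), (1,-1/2)
  (m₁,m₂)=(1,-1/2): CG² = 1/5, CG = +√(1/5)
  (m₁,m₂)=(0,1/2): CG² = 2/5, CG = −√(2/5)   ← matches the target
  (m₁,m₂)=(-1,3/2): CG² = 2/5, CG = +√(2/5)   ← matches the target
Pairs with CG² = 2/5: (0,1/2): −√(2/5); (-1,3/2): +√(2/5)

(0,1/2): −√(2/5); (-1,3/2): +√(2/5)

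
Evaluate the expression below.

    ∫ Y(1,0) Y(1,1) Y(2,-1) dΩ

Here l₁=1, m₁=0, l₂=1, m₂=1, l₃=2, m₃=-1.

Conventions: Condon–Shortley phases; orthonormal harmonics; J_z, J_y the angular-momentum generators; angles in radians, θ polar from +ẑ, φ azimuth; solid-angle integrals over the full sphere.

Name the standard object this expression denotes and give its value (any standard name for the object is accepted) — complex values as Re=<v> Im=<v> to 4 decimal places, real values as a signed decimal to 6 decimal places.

This is a Gaunt coefficient — the integral of a triple product of spherical harmonics over the sphere.
Checks pass: Σm=0; 4 even; l₃=2∈[0,2].
(2·1+1)(2·1+1)(2·2+1) = 45
Δ: 0! 2! 2! / 5! → 1/30
sum: t=0:+1/1 = 1/1
3j²(1 1 2; 0 0 0) = Δ·Π!·Σ² = 2/15  (sign +1)
sum: t=0:+1/2 = 1/2
3j²(1 1 2; 0 1 -1) = Δ·Π!·Σ² = 1/10  (sign -1)
combine: 4πI² = 45·2/15·1/10 = 3/5
take √, sign -1: I = -0.21850969

Gaunt coefficient, -0.218510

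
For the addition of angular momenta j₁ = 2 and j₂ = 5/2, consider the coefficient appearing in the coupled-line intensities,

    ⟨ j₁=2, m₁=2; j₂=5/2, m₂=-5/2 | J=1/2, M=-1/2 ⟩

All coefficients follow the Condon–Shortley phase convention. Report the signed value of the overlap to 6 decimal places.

+0.577350  (= +√(1/3))

triangle: 4!*0!*1!/6! = 24/720
(j±m)!: 4!*0!*0!*5!*0!*1! = 2880
prefactor² = (2J+1)*Δ*N² = 192
  k=0: +1/(0!*4!*0!*0!*0!*1!) = 1/24
Σ = 1/24  ⇒  CG² = 192*(1/24)² = 1/3
CG = +√(1/3) = +0.577350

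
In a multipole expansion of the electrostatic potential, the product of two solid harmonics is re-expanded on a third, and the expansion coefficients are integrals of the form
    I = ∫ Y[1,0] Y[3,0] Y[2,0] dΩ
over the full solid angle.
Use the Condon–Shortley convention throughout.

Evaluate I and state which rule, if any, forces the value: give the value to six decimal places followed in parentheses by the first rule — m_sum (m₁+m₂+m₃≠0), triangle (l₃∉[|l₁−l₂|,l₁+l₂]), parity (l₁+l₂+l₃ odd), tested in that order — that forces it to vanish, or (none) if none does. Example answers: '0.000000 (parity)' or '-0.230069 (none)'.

Rules hold: Σm=0, L=6 even, 2≤2≤4.
N = 3·7·5 = 105
Δ = 2!·0!·4!/7! = 1/105
Racah Σ t=1..1: t=1:−1/4 = -1/4
⇒ 3j(1 3 2; 0 0 0)² = 3/35, sgn -1
(m-triple is (0,0,0) — same symbol as above.)
4πI² = N·(3j₀)²·(3jₘ)² = 27/35
I = +1·√(0.771429/4π) = 0.24776670
No selection rule forces the value: the integral is nonzero (none).

0.247767 (none)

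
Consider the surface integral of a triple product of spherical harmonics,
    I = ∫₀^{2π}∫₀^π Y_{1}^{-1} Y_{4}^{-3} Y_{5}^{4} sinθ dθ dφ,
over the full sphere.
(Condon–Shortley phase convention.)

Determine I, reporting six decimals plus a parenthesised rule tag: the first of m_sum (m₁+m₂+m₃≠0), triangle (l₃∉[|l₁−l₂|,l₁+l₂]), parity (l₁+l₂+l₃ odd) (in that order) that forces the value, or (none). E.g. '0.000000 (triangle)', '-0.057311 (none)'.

0.294638 (none)

m-sum 0 ✓  L=10 even ✓  3≤5≤5 ✓
Π(2lᵢ+1) = 3×9×11 = 297
triangle coeff Δ(1,4,5) = 1/495
Σ_t [0,0]: t=0:+1/576 = 1/576
(3j)²=5/99 [(1 4 5; 0 0 0)], sign=-1
Σ_t [0,0]: t=0:+1/10080 = 1/10080
(3j)²=4/55 [(1 4 5; -1 -3 4)], sign=-1
⇒ 4πI² = 12/11
I = (+1)√(12/11/(4π)) = 0.29463840
No selection rule forces the value: the integral is nonzero (none).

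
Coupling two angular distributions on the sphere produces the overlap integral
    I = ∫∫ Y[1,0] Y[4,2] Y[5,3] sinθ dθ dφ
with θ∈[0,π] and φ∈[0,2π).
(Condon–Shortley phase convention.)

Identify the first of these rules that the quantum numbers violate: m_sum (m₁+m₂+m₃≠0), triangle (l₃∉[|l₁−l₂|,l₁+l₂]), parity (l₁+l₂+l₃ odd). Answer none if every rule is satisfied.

m_sum

azimuthal sum: 0 + 2 + 3 = 5  ✗
3 ≤ 5 ≤ 5 (triangle on l)
L = 1 + 4 + 5 = 10 (even)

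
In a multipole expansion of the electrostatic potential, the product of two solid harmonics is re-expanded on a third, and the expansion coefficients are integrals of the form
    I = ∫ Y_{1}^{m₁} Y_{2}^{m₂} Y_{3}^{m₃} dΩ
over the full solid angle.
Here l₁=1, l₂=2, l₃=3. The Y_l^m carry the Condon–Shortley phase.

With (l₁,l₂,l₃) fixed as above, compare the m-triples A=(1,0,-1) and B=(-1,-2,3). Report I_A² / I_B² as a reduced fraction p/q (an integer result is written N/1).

Same 1,2,3: normalisation and zero-m 3j drop out of the ratio.
A: Δ: 0! 2! 4! / 7! → 1/105; sum: t=0:+1/8 = 1/8; 3j²(1 2 3; 1 0 -1) = Δ·Π!·Σ² = 2/35  (sign +1)
B: Δ: 0! 2! 4! / 7! → 1/105; sum: t=0:+1/48 = 1/48; 3j²(1 2 3; -1 -2 3) = Δ·Π!·Σ² = 1/7  (sign +1)
I_A²/I_B² = (2/35)/(1/7) = 2/5

2/5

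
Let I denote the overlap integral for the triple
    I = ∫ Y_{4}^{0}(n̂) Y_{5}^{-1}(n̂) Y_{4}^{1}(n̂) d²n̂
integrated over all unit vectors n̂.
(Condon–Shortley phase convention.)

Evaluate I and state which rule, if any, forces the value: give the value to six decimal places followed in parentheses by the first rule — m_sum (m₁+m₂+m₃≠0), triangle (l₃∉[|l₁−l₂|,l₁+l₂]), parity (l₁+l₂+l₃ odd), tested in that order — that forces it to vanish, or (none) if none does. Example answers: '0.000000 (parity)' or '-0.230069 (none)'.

Σlᵢ=13 odd — θ-integrand is odd under cosθ→−cosθ; I=0

0.000000 (parity)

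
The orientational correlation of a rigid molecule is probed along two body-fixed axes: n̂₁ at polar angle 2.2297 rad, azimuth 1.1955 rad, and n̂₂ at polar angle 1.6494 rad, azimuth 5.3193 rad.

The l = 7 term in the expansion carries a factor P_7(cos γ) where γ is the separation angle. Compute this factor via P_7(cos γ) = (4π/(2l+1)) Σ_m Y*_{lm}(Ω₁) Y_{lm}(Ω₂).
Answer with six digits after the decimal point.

Expand P_7 via completeness: Σ_{m} conj(Y_{7,m}) at Ω₁ times Y_{7,m} at Ω₂ —
  [-7]  conj(Y_{7,-7})(Ω₁) = (-0.047535, 0.084088) ; Y_{7,-7}(Ω₂) = (0.437592, 0.218995) ; Δ = (-0.039216, 0.026386)
  [-6]  conj(Y_{7,-6})(Ω₁) = (-0.176191, -0.217443) ; Y_{7,-6}(Ω₂) = (-0.126568, 0.069124) ; Δ = (0.037331, 0.015342)
  [-5]  conj(Y_{7,-5})(Ω₁) = (0.418774, -0.132155) ; Y_{7,-5}(Ω₂) = (-0.035505, 0.330437) ; Δ = (0.028800, 0.143071)
  [-4]  conj(Y_{7,-4})(Ω₁) = (-0.022876, 0.328100) ; Y_{7,-4}(Ω₂) = (-0.125601, -0.108823) ; Δ = (0.038578, -0.038720)
  [-3]  conj(Y_{7,-3})(Ω₁) = (0.081286, 0.038757) ; Y_{7,-3}(Ω₂) = (-0.275975, 0.070449) ; Δ = (-0.025163, -0.004969)
  [-2]  conj(Y_{7,-2})(Ω₁) = (-0.268895, 0.250800) ; Y_{7,-2}(Ω₂) = (0.061129, -0.163905) ; Δ = (0.024670, 0.059404)
  [-1]  conj(Y_{7,-1})(Ω₁) = (-0.025048, -0.063578) ; Y_{7,-1}(Ω₂) = (-0.152035, -0.218966) ; Δ = (-0.010113, 0.015151)
  [+0]  conj(Y_{7,0})(Ω₁) = (-0.346935, -0.000000) ; Y_{7,0}(Ω₂) = (0.177392, 0.000000) ; Δ = (-0.061543, -0.000000)
  [+1]  conj(Y_{7,1})(Ω₁) = (0.025048, -0.063578) ; Y_{7,1}(Ω₂) = (0.152035, -0.218966) ; Δ = (-0.010113, -0.015151)
  [+2]  conj(Y_{7,2})(Ω₁) = (-0.268895, -0.250800) ; Y_{7,2}(Ω₂) = (0.061129, 0.163905) ; Δ = (0.024670, -0.059404)
  [+3]  conj(Y_{7,3})(Ω₁) = (-0.081286, 0.038757) ; Y_{7,3}(Ω₂) = (0.275975, 0.070449) ; Δ = (-0.025163, 0.004969)
  [+4]  conj(Y_{7,4})(Ω₁) = (-0.022876, -0.328100) ; Y_{7,4}(Ω₂) = (-0.125601, 0.108823) ; Δ = (0.038578, 0.038720)
  [+5]  conj(Y_{7,5})(Ω₁) = (-0.418774, -0.132155) ; Y_{7,5}(Ω₂) = (0.035505, 0.330437) ; Δ = (0.028800, -0.143071)
  [+6]  conj(Y_{7,6})(Ω₁) = (-0.176191, 0.217443) ; Y_{7,6}(Ω₂) = (-0.126568, -0.069124) ; Δ = (0.037331, -0.015342)
  [+7]  conj(Y_{7,7})(Ω₁) = (0.047535, 0.084088) ; Y_{7,7}(Ω₂) = (-0.437592, 0.218995) ; Δ = (-0.039216, -0.026386)
Σ over m = (0.048230, 0.000000); ×(4π/15) → (0.040405, 0.000000). Real part: 0.040405

0.040405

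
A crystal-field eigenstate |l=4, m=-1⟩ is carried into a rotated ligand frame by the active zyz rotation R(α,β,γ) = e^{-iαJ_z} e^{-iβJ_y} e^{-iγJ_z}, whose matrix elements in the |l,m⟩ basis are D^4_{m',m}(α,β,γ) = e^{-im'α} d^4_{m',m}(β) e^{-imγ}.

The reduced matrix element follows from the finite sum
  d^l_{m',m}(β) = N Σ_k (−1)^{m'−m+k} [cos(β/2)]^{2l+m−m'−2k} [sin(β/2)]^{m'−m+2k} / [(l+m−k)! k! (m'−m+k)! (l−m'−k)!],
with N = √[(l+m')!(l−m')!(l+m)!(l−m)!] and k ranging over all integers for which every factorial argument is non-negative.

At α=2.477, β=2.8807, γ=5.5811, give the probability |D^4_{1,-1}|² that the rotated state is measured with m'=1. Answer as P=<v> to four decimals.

P=0.4916

D^4_{1,-1}(2.4770,2.8807,5.5811) = e^{-i·1·2.4770}·d^4_{1,-1}(2.8807)·e^{-i·-1·5.5811}. Compute d first:
Half-angle: c=0.130077, s=0.991504. N=√(120·6·6·120)=720.000000
k∈{0,1,2,3} keeps every argument non-negative
  k=0: (−1)^2·720.0000/(72)·0.1301^6·0.9915^2 = +0.000048
  k=1: (−1)^3·720.0000/(24)·0.1301^4·0.9915^4 = -0.008300
  k=2: (−1)^4·720.0000/(48)·0.1301^2·0.9915^6 = +0.241133
  k=3: (−1)^5·720.0000/(720)·0.1301^0·0.9915^8 = -0.934019
d^4_{1,-1}(2.8807) = +0.000048 -0.008300 +0.241133 -0.934019 = -0.701138
|D^4_{1,-1}|² = |d^4_{1,-1}(β)|² = (-0.701138)² = 0.491595 (the z-rotation phases have unit modulus)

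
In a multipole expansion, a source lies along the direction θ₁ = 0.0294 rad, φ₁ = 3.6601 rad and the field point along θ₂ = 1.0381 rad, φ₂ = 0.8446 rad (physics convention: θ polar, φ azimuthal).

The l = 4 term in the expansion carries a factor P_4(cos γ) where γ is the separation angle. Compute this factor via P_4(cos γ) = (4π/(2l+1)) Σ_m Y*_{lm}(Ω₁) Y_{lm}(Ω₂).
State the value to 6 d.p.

Summing Y*_{l m}(θ₁,φ₁)·Y_{l m}(θ₂,φ₂) over m ∈ [−4, 4]; prefactor 4π/(2·4+1) = 1.396263:
  term(m=-4) = +0.000000-0.000000i   from Y*(Ω₁)=-0.000000+0.000000i, Y(Ω₂)=-0.236894+0.057171i
  term(m=-3) = -0.000007+0.000011i   from Y*(Ω₁)=-0.000000-0.000032i, Y(Ω₂)=-0.333584-0.232054i
  term(m=-2) = +0.000275-0.000210i   from Y*(Ω₁)=+0.000882+0.001492i, Y(Ω₂)=-0.023619-0.198544i
  term(m=-1) = +0.013003-0.004397i   from Y*(Ω₁)=-0.048222-0.027514i, Y(Ω₂)=-0.164175+0.184862i
  term(m=+0) = -0.214761+0.000000i   from Y*(Ω₁)=+0.842631-0.000000i, Y(Ω₂)=-0.254869+0.000000i
  term(m=+1) = +0.013003+0.004397i   from Y*(Ω₁)=+0.048222-0.027514i, Y(Ω₂)=+0.164175+0.184862i
  term(m=+2) = +0.000275+0.000210i   from Y*(Ω₁)=+0.000882-0.001492i, Y(Ω₂)=-0.023619+0.198544i
  term(m=+3) = -0.000007-0.000011i   from Y*(Ω₁)=+0.000000-0.000032i, Y(Ω₂)=+0.333584-0.232054i
  term(m=+4) = +0.000000+0.000000i   from Y*(Ω₁)=-0.000000-0.000000i, Y(Ω₂)=-0.236894-0.057171i
Total Σ_m = -0.188218-0.000000i. Multiply by 1.396263: -0.262802-0.000000i. P_4(cos γ) = -0.262802

-0.262802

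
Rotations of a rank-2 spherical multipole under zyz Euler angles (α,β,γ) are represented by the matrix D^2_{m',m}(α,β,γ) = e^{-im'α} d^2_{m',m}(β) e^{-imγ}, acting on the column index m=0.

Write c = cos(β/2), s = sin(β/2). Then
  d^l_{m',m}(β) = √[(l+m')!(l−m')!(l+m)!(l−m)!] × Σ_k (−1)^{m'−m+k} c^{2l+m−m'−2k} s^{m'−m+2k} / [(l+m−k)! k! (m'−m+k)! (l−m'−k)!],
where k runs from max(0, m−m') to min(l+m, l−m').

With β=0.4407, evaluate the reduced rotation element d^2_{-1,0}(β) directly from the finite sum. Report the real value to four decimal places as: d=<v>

d^2_{-1,0}(β=0.4407) via the finite sum:
With c≡cos(β/2)=0.975821 and s≡sin(β/2)=0.218571, N=[1·6·2·2]^{1/2}=4.898979
k: max(0,(0)−(-1))=1 … min(2+(0),2−(-1))=2
  k=1: (−1)^0·4.8990/(2)·0.9758^3·0.2186^1 = +0.497484
  k=2: (−1)^1·4.8990/(2)·0.9758^1·0.2186^3 = -0.024959
d^2_{-1,0}(0.4407) = +0.497484 -0.024959 = +0.472525

d=0.4725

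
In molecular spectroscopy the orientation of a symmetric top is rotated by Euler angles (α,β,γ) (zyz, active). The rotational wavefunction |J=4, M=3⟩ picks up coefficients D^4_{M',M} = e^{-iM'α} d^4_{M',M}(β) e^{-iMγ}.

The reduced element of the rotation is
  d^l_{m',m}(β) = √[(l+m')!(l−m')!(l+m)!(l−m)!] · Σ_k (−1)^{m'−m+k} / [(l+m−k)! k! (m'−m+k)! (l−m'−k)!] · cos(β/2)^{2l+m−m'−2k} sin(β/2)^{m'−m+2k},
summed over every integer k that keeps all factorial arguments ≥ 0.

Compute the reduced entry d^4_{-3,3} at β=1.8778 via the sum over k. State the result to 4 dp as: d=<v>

d=0.4944

d^4_{-3,3}(β=1.8778) via the finite sum:
Half-angle: c=0.590676, s=0.806909. N=√(1·5040·5040·1)=5040.000000
k: max(0,(3)−(-3))=6 … min(4+(3),4−(-3))=7
  k=6: (−1)^0·5040.0000/(720)·0.5907^2·0.8069^6 = +0.674130
  k=7: (−1)^1·5040.0000/(5040)·0.5907^0·0.8069^8 = -0.179720
d^4_{-3,3}(1.8778) = +0.674130 -0.179720 = +0.494410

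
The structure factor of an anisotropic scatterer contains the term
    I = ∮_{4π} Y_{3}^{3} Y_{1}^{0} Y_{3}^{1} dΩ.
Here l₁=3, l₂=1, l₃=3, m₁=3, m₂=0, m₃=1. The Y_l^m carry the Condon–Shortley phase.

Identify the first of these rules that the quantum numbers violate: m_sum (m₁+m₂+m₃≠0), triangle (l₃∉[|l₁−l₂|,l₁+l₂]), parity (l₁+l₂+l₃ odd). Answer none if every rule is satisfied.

m₁+m₂+m₃ = 3 + 0 + 1 = 4  ✗
triangle: |3−1|=2 ≤ l₃=3 ≤ 3+1=4
parity: l₁+l₂+l₃ = 7 is odd

m_sum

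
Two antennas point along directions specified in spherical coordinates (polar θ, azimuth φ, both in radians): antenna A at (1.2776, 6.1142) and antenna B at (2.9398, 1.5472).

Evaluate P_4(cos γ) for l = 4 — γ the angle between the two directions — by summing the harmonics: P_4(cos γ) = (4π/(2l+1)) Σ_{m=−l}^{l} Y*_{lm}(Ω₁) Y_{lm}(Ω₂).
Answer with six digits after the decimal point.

0.053319

Term-by-term m-sum for l=4 (normalisation 4π/9 = 1.396263):
  m=-4: (0.28996 - 0.23254j) × (0.00071 + 0.00007j) = 0.00022 - 0.00015j  (running Σ = 0.00022 - 0.00015j)
  m=-3: (0.27747 - 0.15410j) × (0.00070 - 0.00985j) = -0.00132 - 0.00284j  (running Σ = -0.00110 - 0.00299j)
  m=-2: (-0.12012 + 0.04222j) × (-0.07676 - 0.00363j) = 0.00937 - 0.00281j  (running Σ = 0.00827 - 0.00579j)
  m=-1: (-0.31164 + 0.05317j) × (-0.00815 + 0.34536j) = -0.01582 - 0.10806j  (running Σ = -0.00755 - 0.11385j)
  m=0: (0.07810 + 0.00000j) × (0.68228 + 0.00000j) = 0.05329 + 0.00000j  (running Σ = 0.04574 - 0.11385j)
  m=1: (0.31164 + 0.05317j) × (0.00815 + 0.34536j) = -0.01582 + 0.10806j  (running Σ = 0.02992 - 0.00579j)
  m=2: (-0.12012 - 0.04222j) × (-0.07676 + 0.00363j) = 0.00937 + 0.00281j  (running Σ = 0.03929 - 0.00299j)
  m=3: (-0.27747 - 0.15410j) × (-0.00070 - 0.00985j) = -0.00132 + 0.00284j  (running Σ = 0.03797 - 0.00015j)
  m=4: (0.28996 + 0.23254j) × (0.00071 - 0.00007j) = 0.00022 + 0.00015j  (running Σ = 0.03819 - 0.00000j)
Σ over m = 0.03819 - 0.00000j; ×(4π/9) → 0.05332 - 0.00000j. Real part: 0.053319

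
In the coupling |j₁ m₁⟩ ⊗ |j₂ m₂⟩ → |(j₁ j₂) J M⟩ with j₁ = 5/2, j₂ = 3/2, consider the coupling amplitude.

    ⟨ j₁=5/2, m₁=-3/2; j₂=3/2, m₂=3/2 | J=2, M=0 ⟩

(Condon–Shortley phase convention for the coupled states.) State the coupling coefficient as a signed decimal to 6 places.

+√(3/7) ≈ +0.654654

triangle: 2!*3!*1!/7! = 12/5040
(j±m)!: 1!*4!*3!*0!*2!*2! = 576
prefactor² = (2J+1)*Δ*N² = 48/7
  k=2: +1/(2!*0!*2!*1!*1!*0!) = 1/4
Σ = 1/4  ⇒  CG² = 48/7*(1/4)² = 3/7
CG = +√(3/7) = +0.654654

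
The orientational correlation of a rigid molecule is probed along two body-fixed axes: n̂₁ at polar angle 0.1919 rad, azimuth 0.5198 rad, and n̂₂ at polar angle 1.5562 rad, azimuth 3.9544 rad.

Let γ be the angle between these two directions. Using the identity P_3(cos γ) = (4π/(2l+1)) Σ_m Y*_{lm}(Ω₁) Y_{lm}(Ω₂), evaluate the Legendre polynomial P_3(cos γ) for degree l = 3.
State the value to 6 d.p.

Term-by-term m-sum for l=3 (normalisation 4π/7 = 1.795196):
  m=-3: (0.000033, 0.002894) × (0.318155, 0.269707) = (-0.000770, 0.000930)  (running Σ = (-0.000770, 0.000930))
  m=-2: (0.018486, 0.031464) × (-0.000817, -0.014891) = (0.000453, -0.000301)  (running Σ = (-0.000317, 0.000629))
  m=-1: (0.204258, 0.116896) × (0.221914, -0.234425) = (0.072731, -0.021942)  (running Σ = (0.072414, -0.021314))
  m=0: (0.666025, -0.000000) × (-0.016335, 0.000000) = (-0.010879, 0.000000)  (running Σ = (0.061535, -0.021314))
  m=1: (-0.204258, 0.116896) × (-0.221914, -0.234425) = (0.072731, 0.021942)  (running Σ = (0.134266, 0.000629))
  m=2: (0.018486, -0.031464) × (-0.000817, 0.014891) = (0.000453, 0.000301)  (running Σ = (0.134720, 0.000930))
  m=3: (-0.000033, 0.002894) × (-0.318155, 0.269707) = (-0.000770, -0.000930)  (running Σ = (0.133950, -0.000000))
Total Σ_m = (0.133950, -0.000000). Multiply by 1.795196: (0.240466, -0.000000). P_3(cos γ) = 0.240466

0.240466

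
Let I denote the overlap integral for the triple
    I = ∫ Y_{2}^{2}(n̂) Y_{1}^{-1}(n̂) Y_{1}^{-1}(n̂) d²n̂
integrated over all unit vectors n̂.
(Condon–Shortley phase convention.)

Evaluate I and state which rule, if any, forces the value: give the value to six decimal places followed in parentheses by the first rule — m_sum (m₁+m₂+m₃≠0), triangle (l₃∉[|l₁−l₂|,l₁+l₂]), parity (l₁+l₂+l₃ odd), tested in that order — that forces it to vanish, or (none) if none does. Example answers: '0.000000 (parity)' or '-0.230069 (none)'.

0.309019 (none)

Checks pass: Σm=0; 4 even; l₃=1∈[1,3].
(2·2+1)(2·1+1)(2·1+1) = 45
Δ: 2! 2! 0! / 5! → 1/30
sum: t=1:−1/1 = -1/1
3j²(2 1 1; 0 0 0) = Δ·Π!·Σ² = 2/15  (sign +1)
sum: t=0:+1/4 = 1/4
3j²(2 1 1; 2 -1 -1) = Δ·Π!·Σ² = 1/5  (sign +1)
combine: 4πI² = 45·2/15·1/5 = 6/5
take √, sign +1: I = 0.30901936
No selection rule forces the value: the integral is nonzero (none).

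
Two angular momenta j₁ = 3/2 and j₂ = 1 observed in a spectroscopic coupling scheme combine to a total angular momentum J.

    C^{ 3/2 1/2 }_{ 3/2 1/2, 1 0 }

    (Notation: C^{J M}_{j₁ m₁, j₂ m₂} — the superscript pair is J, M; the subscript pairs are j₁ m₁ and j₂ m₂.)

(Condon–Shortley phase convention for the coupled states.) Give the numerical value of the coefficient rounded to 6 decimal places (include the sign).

√[4·1!2!1!/5! · 2!1!1!1!2!1!] = √(4/15)
  +(−1)^0/∏(0,1,1,1,1,0)! = 1  (running 1)
  +(−1)^1/∏(1,0,0,0,2,1)! = -1/2  (running 1/2)
⟨..|..⟩ = √(4/15)·(1/2) = +0.258199

+√(1/15) = +0.258199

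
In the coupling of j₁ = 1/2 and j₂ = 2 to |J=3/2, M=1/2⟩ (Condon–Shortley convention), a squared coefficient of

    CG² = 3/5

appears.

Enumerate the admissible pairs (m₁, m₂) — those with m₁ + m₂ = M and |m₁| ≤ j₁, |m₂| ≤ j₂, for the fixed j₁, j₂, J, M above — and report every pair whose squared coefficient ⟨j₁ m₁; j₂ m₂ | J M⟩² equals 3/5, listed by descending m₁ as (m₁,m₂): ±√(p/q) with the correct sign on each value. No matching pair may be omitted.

(-1/2,1): −√(3/5)

Admissible pairs with m₁+m₂ = M = 1/2: (-1/2,1), (1/2,0)
  (m₁,m₂)=(1/2,0): CG² = 2/5, CG = +√(2/5)
  (m₁,m₂)=(-1/2,1): CG² = 3/5, CG = −√(3/5)   ← matches the target
Pairs with CG² = 3/5: (-1/2,1): −√(3/5)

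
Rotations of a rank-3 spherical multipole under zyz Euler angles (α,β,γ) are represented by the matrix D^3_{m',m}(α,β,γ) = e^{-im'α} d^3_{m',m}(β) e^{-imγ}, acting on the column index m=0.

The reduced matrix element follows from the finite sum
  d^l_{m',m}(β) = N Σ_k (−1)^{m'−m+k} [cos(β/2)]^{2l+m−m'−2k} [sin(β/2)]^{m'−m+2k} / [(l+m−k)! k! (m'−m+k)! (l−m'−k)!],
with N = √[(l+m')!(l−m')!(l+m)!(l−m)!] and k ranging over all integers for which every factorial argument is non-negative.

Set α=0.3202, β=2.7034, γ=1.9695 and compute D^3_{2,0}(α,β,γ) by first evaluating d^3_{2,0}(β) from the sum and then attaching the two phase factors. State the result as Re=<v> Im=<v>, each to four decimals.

Split into d^3_{2,0}(β=2.7034) × two z-phases.
Half-angle: c=0.217348, s=0.976094. N=√(120·1·6·6)=65.726707
k∈{0,1} keeps every argument non-negative
  k=0: (−1)^2·65.7267/(12)·0.2173^4·0.9761^2 = +0.011646
  k=1: (−1)^3·65.7267/(12)·0.2173^2·0.9761^4 = -0.234875
d^3_{2,0}(2.7034) = +0.011646 -0.234875 = -0.223230
D = (+0.801857-0.597516i)·(-0.223230)·(+1.000000+0.000000i) = -0.178998+0.133383i

Re=-0.1790 Im=0.1334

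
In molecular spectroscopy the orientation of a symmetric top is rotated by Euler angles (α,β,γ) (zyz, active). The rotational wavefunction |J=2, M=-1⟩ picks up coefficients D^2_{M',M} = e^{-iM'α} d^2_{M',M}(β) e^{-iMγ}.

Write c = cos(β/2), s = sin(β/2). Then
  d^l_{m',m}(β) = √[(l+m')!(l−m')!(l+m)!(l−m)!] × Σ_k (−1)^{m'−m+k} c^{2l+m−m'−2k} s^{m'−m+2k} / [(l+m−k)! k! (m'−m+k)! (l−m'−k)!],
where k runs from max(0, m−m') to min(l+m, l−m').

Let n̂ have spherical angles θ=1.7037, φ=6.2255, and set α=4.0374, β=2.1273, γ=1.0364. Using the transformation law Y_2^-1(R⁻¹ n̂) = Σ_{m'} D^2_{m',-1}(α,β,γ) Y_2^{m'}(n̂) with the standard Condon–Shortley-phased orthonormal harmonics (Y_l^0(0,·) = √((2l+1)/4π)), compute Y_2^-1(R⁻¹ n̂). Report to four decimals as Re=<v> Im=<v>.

Re=-0.2924 Im=0.0174

Need the full column D^2_{m',-1} for m'=−2..2 at α=4.0374, β=2.1273, γ=1.0364.
cos(β/2)=0.485685, sin(β/2)=0.874134
d^2_{-2,-1}: single k=1 term ⇒ +0.200296;  D = -0.190528+0.061784i
d^2_{-1,-1}: k∈[0..1] ⇒ +0.055644 -0.540737 = -0.485093;  D = -0.171526+0.453756i
d^2_{0,-1}: k∈[0..1] ⇒ -0.245311 +0.794629 = +0.549318;  D = +0.279779+0.472730i
d^2_{1,-1}: k∈[0..1] ⇒ +0.540737 -0.583865 = -0.043127;  D = +0.042702+0.006043i
d^2_{2,-1}: single k=0 term ⇒ -0.648812;  D = -0.472416+0.444725i
Y_2^{m'}(θ=1.7037,φ=6.2255) and Σ D·Y over m':
  (-0.1905+0.0618i)·(+0.3770+0.0437i)  (-0.1715+0.4538i)·(-0.1013-0.0059i)  (+0.2798+0.4727i)·(-0.2988+0.0000i)  (+0.0427+0.0060i)·(+0.1013-0.0059i)  (-0.4724+0.4447i)·(+0.3770-0.0437i)
Y_2^-1(R⁻¹ n̂) = -0.292381+0.017411i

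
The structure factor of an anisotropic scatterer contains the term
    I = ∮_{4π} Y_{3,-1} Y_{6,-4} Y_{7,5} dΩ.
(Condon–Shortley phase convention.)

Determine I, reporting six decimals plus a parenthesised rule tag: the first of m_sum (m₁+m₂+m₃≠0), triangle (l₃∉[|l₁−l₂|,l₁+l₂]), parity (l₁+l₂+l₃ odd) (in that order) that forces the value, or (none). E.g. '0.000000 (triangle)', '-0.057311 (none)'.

Rules hold: Σm=0, L=16 even, 3≤7≤9.
N = 7·13·15 = 1365
Δ = 2!·4!·10!/17! = 1/2042040
Racah Σ t=0..2: t=0:+1/207360 t=1:−1/57600 t=2:+1/207360 = -1/129600
⇒ 3j(3 6 7; 0 0 0)² = 168/12155, sgn +1
Racah Σ t=0..2: t=0:+1/3870720 t=1:−1/2177280 t=2:+1/29030400 = -29/174182400
⇒ 3j(3 6 7; -1 -4 5)² = 841/185640, sgn -1
4πI² = N·(3j₀)²·(3jₘ)² = 17661/206635
I = -1·√(0.0854695/4π) = -0.08247091
No selection rule forces the value: the integral is nonzero (none).

-0.082471 (none)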